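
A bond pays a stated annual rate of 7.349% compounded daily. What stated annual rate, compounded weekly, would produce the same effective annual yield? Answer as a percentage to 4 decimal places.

7.3535%

EAR = (1 + 0.07349/365)^365 − 1 = 0.076250.
Solve (1 + r/52)^52 = 1.076250: r/52 = 1.076250^(1/52) − 1 = 0.001414, so r = 0.073535 = 7.3535%.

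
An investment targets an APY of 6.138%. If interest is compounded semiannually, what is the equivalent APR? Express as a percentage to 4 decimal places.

6.0466%

(1 + r/2)^2 − 1 = 0.06138, so 1 + r/2 = 1.06138^(1/2).
r/2 = 0.030233, so r = 0.060466 = 6.0466%.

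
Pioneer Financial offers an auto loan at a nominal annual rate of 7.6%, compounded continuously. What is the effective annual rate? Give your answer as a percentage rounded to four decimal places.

With continuous compounding, EAR = e^0.076 − 1.
e^0.076 = 1.078963, so EAR = 0.078963 = 7.8963%.

7.8963%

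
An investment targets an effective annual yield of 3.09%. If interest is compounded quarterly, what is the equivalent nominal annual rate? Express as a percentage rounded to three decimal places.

(1 + r/4)^4 − 1 = 0.0309, so 1 + r/4 = 1.0309^(1/4).
r/4 = 0.007637, so r = 0.030548 = 3.055%.

3.055%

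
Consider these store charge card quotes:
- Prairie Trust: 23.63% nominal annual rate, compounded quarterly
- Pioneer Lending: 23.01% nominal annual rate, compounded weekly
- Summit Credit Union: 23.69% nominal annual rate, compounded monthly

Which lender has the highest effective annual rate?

Summit Credit Union

Prairie Trust: (1 + 0.2363/4)^4 − 1 = 25.808%
Pioneer Lending: (1 + 0.2301/52)^52 − 1 = 25.809%
Summit Credit Union: (1 + 0.2369/12)^12 − 1 = 26.439%
The highest effective annual rate is Summit Credit Union at 26.439%.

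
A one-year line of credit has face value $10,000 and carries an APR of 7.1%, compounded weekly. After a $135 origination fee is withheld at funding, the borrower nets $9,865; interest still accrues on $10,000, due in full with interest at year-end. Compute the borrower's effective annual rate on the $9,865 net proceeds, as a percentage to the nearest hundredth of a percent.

8.82%

Amount owed after one year: 10,000 × (1 + 0.071/52)^52 = 10,000 × 1.073529 = $10,735.29.
Effective rate on net proceeds: 10,735.29 / 9,865 − 1 = 0.088220 = 8.82%.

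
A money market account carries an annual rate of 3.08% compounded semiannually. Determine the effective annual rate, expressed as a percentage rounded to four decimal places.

EAR = (1 + 0.0308/2)^2 − 1.
= 1.031037 − 1 = 3.1037%.

3.1037%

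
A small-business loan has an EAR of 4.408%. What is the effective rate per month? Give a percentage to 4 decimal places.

The per-month rate i satisfies (1 + i)^12 = 1 + 0.04408.
i = 1.04408^(1/12) − 1 = 0.0036011 = 0.3601%.

0.3601%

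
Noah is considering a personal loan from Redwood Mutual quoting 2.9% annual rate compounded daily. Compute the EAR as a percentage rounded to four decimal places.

2.9423%

EAR = (1 + 0.029/365)^365 − 1.
= (1 + 0.000079)^365 − 1 = 1.029423 − 1 = 2.9423%.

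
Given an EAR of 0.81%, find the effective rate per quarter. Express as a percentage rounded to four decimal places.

0.2019%

The per-quarter rate i satisfies (1 + i)^4 = 1 + 0.0081.
i = 1.0081^(1/4) − 1 = 0.0020189 = 0.2019%.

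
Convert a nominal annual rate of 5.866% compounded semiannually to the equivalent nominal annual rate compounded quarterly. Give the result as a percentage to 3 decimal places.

EAR = (1 + 0.05866/2)^2 − 1 = 0.059520.
Solve (1 + r/4)^4 = 1.059520: r/4 = 1.059520^(1/4) − 1 = 0.014559, so r = 0.058236 = 5.824%.

5.824%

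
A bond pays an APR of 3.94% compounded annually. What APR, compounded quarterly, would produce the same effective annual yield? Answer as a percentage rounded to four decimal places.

Compounded annually, EAR = nominal = 0.039400.
Solve (1 + r/4)^4 = 1.039400: r/4 = 1.039400^(1/4) − 1 = 0.009708, so r = 0.038831 = 3.8831%.

3.8831%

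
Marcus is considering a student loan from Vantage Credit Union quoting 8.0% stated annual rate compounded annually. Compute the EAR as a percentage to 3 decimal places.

Annual compounding means the effective rate equals the nominal rate: 8.000%.

8.000%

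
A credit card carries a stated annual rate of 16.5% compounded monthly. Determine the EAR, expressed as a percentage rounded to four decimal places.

17.8068%

EAR = (1 + 0.165/12)^12 − 1.
= 1.178068 − 1 = 17.8068%.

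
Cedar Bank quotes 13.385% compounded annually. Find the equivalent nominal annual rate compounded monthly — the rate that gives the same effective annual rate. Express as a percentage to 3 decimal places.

Compounded annually, EAR = nominal = 0.133850.
Solve (1 + r/12)^12 = 1.133850: r/12 = 1.133850^(1/12) − 1 = 0.010523, so r = 0.126279 = 12.628%.

12.628%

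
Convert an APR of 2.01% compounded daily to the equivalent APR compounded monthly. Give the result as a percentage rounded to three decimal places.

EAR = (1 + 0.0201/365)^365 − 1 = 0.020303.
Solve (1 + r/12)^12 = 1.020303: r/12 = 1.020303^(1/12) − 1 = 0.001676, so r = 0.020116 = 2.012%.

2.012%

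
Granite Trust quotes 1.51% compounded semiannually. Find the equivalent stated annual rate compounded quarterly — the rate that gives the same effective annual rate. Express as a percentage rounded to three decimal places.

EAR = (1 + 0.0151/2)^2 − 1 = 0.015157.
Solve (1 + r/4)^4 = 1.015157: r/4 = 1.015157^(1/4) − 1 = 0.003768, so r = 0.015072 = 1.507%.

1.507%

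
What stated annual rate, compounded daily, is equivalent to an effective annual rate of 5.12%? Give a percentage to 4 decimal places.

4.9936%

(1 + r/365)^365 − 1 = 0.0512, so 1 + r/365 = 1.0512^(1/365).
r/365 = 0.000137, so r = 0.049936 = 4.9936%.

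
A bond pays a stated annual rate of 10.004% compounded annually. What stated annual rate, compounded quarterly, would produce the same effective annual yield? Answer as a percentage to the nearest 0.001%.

9.649%

Compounded annually, EAR = nominal = 0.100040.
Solve (1 + r/4)^4 = 1.100040: r/4 = 1.100040^(1/4) − 1 = 0.024123, so r = 0.096492 = 9.649%.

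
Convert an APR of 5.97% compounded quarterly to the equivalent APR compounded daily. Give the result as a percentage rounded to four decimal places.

5.9264%

EAR = (1 + 0.0597/4)^4 − 1 = 0.061050.
Solve (1 + r/365)^365 = 1.061050: r/365 = 1.061050^(1/365) − 1 = 0.000162, so r = 0.059264 = 5.9264%.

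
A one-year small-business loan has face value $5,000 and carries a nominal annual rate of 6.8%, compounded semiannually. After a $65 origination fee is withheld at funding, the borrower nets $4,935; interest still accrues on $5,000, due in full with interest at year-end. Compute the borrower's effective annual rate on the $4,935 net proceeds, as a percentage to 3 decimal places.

8.324%

Amount owed after one year: 5,000 × (1 + 0.068/2)^2 = 5,000 × 1.069156 = $5,345.78.
Effective rate on net proceeds: 5,345.78 / 4,935 − 1 = 0.083238 = 8.324%.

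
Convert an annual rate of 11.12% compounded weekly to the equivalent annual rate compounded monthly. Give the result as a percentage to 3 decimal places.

EAR = (1 + 0.1112/52)^52 − 1 = 0.117486.
Solve (1 + r/12)^12 = 1.117486: r/12 = 1.117486^(1/12) − 1 = 0.009300, so r = 0.111597 = 11.160%.

11.160%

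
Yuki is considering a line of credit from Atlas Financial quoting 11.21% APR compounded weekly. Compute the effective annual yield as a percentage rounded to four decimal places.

EAR = (1 + 0.1121/52)^52 − 1.
= (1 + 0.002156)^52 − 1 = 1.118490 − 1 = 11.8490%.

11.8490%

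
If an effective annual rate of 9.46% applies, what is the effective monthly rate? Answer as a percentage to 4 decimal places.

0.7561%

The per-month rate i satisfies (1 + i)^12 = 1 + 0.0946.
i = 1.0946^(1/12) − 1 = 0.0075609 = 0.7561%.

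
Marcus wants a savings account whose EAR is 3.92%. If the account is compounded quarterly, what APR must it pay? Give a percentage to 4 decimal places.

(1 + r/4)^4 − 1 = 0.0392, so 1 + r/4 = 1.0392^(1/4).
r/4 = 0.009659, so r = 0.038637 = 3.8637%.

3.8637%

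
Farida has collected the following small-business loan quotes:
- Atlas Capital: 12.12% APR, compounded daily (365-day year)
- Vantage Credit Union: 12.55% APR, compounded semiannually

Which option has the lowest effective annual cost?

Atlas Capital

Atlas Capital: (1 + 0.1212/365)^365 − 1 = 12.883%
Vantage Credit Union: (1 + 0.1255/2)^2 − 1 = 12.944%
The lowest effective annual rate is Atlas Capital at 12.883%.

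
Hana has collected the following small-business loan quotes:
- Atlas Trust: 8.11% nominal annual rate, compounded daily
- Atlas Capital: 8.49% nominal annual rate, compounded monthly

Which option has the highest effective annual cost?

Atlas Capital

Atlas Trust: (1 + 0.0811/365)^365 − 1 = 8.447%
Atlas Capital: (1 + 0.0849/12)^12 − 1 = 8.828%
The highest effective annual rate is Atlas Capital at 8.828%.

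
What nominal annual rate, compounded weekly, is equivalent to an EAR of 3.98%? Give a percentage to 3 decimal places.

(1 + r/52)^52 − 1 = 0.0398, so 1 + r/52 = 1.0398^(1/52).
r/52 = 0.000751, so r = 0.039043 = 3.904%.

3.904%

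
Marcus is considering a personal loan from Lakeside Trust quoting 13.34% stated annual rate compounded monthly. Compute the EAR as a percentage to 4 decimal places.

14.1866%

EAR = (1 + 0.1334/12)^12 − 1.
= (1 + 0.011117)^12 − 1 = 1.141866 − 1 = 14.1866%.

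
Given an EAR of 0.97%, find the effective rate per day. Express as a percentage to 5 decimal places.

0.00264%

The per-day rate i satisfies (1 + i)^365 = 1 + 0.0097.
i = 1.0097^(1/365) − 1 = 0.0000264 = 0.00264%.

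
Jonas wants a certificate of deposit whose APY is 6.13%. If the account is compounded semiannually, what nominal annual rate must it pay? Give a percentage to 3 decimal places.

(1 + r/2)^2 − 1 = 0.0613, so 1 + r/2 = 1.0613^(1/2).
r/2 = 0.030194, so r = 0.060388 = 6.039%.

6.039%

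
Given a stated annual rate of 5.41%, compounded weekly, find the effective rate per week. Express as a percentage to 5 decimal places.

0.10404%

With a nominal annual rate compounded weekly, the periodic rate is the nominal rate divided by 52.
i = 0.0541 / 52 = 0.0010404 = 0.10404%.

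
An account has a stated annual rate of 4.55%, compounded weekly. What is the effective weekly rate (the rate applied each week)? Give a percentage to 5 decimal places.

0.08750%

With a nominal annual rate compounded weekly, the periodic rate is the nominal rate divided by 52.
i = 0.0455 / 52 = 0.0008750 = 0.08750%.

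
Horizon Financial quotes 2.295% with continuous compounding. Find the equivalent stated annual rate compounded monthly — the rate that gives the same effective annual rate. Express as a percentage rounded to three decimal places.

2.297%

EAR under continuous compounding: e^0.02295 − 1 = 0.023215.
Solve (1 + r/12)^12 = 1.023215: r/12 = 1.023215^(1/12) − 1 = 0.001914, so r = 0.022972 = 2.297%.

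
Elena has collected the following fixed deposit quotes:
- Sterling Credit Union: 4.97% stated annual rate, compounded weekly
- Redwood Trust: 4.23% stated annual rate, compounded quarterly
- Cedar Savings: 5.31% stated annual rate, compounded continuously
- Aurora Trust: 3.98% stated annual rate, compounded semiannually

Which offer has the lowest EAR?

Sterling Credit Union: (1 + 0.0497/52)^52 − 1 = 5.093%
Redwood Trust: (1 + 0.0423/4)^4 − 1 = 4.298%
Cedar Savings: e^0.0531 − 1 = 5.454%
Aurora Trust: (1 + 0.0398/2)^2 − 1 = 4.020%
The lowest effective annual rate is Aurora Trust at 4.020%.

Aurora Trust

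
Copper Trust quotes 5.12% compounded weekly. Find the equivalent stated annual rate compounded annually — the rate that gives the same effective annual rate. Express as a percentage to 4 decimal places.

EAR = (1 + 0.0512/52)^52 − 1 = 0.052507.
Compounded annually, the equivalent nominal rate is the EAR itself: 5.2507%.

5.2507%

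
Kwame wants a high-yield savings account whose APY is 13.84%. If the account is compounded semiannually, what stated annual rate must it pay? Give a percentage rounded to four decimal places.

13.3917%

(1 + r/2)^2 − 1 = 0.1384, so 1 + r/2 = 1.1384^(1/2).
r/2 = 0.066958, so r = 0.133917 = 13.3917%.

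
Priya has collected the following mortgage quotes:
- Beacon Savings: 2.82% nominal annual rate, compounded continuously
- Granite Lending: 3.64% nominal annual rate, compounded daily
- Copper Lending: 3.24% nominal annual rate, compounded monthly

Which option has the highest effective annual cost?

Granite Lending

Beacon Savings: e^0.0282 − 1 = 2.860%
Granite Lending: (1 + 0.0364/365)^365 − 1 = 3.707%
Copper Lending: (1 + 0.0324/12)^12 − 1 = 3.289%
The highest effective annual rate is Granite Lending at 3.707%.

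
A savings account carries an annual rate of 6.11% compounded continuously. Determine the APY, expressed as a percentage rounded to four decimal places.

With continuous compounding, EAR = e^0.0611 − 1.
e^0.0611 = 1.063005, so EAR = 0.063005 = 6.3005%.

6.3005%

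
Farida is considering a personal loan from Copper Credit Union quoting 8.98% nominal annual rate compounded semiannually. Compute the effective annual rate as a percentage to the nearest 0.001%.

9.182%

EAR = (1 + 0.0898/2)^2 − 1.
= (1 + 0.044900)^2 − 1 = 1.091816 − 1 = 9.182%.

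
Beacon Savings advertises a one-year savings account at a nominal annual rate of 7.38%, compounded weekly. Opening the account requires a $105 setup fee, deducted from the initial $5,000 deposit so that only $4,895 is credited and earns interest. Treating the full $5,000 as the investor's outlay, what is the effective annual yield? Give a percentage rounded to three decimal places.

5.393%

Value after one year: 4,895 × (1 + 0.0738/52)^52 = 4,895 × 1.076535 = $5,269.64.
Effective yield on the $5,000 outlay: 5,269.64 / 5,000 − 1 = 0.053928 = 5.393%.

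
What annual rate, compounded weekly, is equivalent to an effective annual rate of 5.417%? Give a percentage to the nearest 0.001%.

5.278%

(1 + r/52)^52 − 1 = 0.05417, so 1 + r/52 = 1.05417^(1/52).
r/52 = 0.001015, so r = 0.052780 = 5.278%.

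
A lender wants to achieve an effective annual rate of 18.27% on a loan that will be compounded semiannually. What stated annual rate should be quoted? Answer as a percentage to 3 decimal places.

17.504%

(1 + r/2)^2 − 1 = 0.1827, so 1 + r/2 = 1.1827^(1/2).
r/2 = 0.087520, so r = 0.175040 = 17.504%.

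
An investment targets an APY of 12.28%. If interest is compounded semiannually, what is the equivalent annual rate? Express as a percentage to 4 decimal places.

11.9245%

(1 + r/2)^2 − 1 = 0.1228, so 1 + r/2 = 1.1228^(1/2).
r/2 = 0.059623, so r = 0.119245 = 11.9245%.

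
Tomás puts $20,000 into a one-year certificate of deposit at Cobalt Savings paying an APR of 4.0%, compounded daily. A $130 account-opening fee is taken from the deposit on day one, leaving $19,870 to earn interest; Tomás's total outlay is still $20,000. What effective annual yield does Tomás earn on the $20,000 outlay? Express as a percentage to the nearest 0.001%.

3.404%

Value after one year: 19,870 × (1 + 0.040/365)^365 = 19,870 × 1.040808 = $20,680.86.
Effective yield on the $20,000 outlay: 20,680.86 / 20,000 − 1 = 0.034043 = 3.404%.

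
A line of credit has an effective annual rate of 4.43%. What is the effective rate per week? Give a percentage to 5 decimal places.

0.08339%

The per-week rate i satisfies (1 + i)^52 = 1 + 0.0443.
i = 1.0443^(1/52) − 1 = 0.0008339 = 0.08339%.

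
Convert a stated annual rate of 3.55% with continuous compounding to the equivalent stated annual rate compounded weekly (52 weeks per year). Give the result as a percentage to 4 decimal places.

EAR under continuous compounding: e^0.0355 − 1 = 0.036138.
Solve (1 + r/52)^52 = 1.036138: r/52 = 1.036138^(1/52) − 1 = 0.000683, so r = 0.035512 = 3.5512%.

3.5512%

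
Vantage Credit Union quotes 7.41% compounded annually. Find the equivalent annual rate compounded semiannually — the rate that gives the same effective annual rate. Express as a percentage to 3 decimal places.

7.278%

Compounded annually, EAR = nominal = 0.074100.
Solve (1 + r/2)^2 = 1.074100: r/2 = 1.074100^(1/2) − 1 = 0.036388, so r = 0.072776 = 7.278%.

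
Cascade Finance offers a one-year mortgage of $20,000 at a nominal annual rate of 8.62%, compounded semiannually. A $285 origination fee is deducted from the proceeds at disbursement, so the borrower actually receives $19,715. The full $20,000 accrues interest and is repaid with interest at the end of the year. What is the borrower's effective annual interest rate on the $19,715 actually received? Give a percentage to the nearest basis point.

10.38%

Amount owed after one year: 20,000 × (1 + 0.0862/2)^2 = 20,000 × 1.088058 = $21,761.15.
Effective rate on net proceeds: 21,761.15 / 19,715 − 1 = 0.103787 = 10.38%.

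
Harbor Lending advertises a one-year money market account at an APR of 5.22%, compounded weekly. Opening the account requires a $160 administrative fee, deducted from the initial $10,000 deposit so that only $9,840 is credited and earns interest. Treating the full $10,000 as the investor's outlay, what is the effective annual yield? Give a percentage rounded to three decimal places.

Value after one year: 9,840 × (1 + 0.0522/52)^52 = 9,840 × 1.053559 = $10,367.02.
Effective yield on the $10,000 outlay: 10,367.02 / 10,000 − 1 = 0.036702 = 3.670%.

3.670%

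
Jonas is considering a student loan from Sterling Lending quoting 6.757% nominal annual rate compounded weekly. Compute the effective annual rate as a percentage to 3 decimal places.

EAR = (1 + 0.06757/52)^52 − 1.
= (1 + 0.001299)^52 − 1 = 1.069858 − 1 = 6.986%.

6.986%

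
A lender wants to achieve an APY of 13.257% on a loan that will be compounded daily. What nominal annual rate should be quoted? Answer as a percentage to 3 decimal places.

12.451%

(1 + r/365)^365 − 1 = 0.13257, so 1 + r/365 = 1.13257^(1/365).
r/365 = 0.000341, so r = 0.124511 = 12.451%.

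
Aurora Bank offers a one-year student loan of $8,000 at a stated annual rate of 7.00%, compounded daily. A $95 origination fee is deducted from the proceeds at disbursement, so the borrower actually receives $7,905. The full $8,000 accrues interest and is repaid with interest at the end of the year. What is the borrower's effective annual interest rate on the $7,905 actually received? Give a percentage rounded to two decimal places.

8.54%

Amount owed after one year: 8,000 × (1 + 0.0700/365)^365 = 8,000 × 1.072501 = $8,580.01.
Effective rate on net proceeds: 8,580.01 / 7,905 − 1 = 0.085390 = 8.54%.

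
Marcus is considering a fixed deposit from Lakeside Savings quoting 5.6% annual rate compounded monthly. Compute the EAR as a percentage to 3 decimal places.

EAR = (1 + 0.056/12)^12 − 1.
= (1 + 0.004667)^12 − 1 = 1.057460 − 1 = 5.746%.

5.746%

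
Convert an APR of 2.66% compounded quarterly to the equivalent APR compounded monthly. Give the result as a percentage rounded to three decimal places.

EAR = (1 + 0.0266/4)^4 − 1 = 0.026867.
Solve (1 + r/12)^12 = 1.026867: r/12 = 1.026867^(1/12) − 1 = 0.002212, so r = 0.026541 = 2.654%.

2.654%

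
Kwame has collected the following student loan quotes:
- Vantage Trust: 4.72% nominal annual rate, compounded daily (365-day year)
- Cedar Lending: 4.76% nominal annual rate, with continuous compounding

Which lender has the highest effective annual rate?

Cedar Lending

Vantage Trust: (1 + 0.0472/365)^365 − 1 = 4.833%
Cedar Lending: e^0.0476 − 1 = 4.875%
The highest effective annual rate is Cedar Lending at 4.875%.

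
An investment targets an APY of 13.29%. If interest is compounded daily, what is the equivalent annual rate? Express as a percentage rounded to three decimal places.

(1 + r/365)^365 − 1 = 0.1329, so 1 + r/365 = 1.1329^(1/365).
r/365 = 0.000342, so r = 0.124802 = 12.480%.

12.480%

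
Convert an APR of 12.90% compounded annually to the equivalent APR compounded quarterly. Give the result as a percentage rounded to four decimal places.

12.3191%

Compounded annually, EAR = nominal = 0.129000.
Solve (1 + r/4)^4 = 1.129000: r/4 = 1.129000^(1/4) − 1 = 0.030798, so r = 0.123191 = 12.3191%.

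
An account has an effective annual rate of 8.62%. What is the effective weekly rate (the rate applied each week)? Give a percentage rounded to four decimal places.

0.1591%

The per-week rate i satisfies (1 + i)^52 = 1 + 0.0862.
i = 1.0862^(1/52) − 1 = 0.0015914 = 0.1591%.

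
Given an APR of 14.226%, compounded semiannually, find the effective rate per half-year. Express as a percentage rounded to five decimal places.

7.11300%

With a nominal annual rate compounded semiannually, the periodic rate is the nominal rate divided by 2.
i = 0.14226 / 2 = 0.0711300 = 7.11300%.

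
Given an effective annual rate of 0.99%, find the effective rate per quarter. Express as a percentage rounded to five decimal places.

The per-quarter rate i satisfies (1 + i)^4 = 1 + 0.0099.
i = 1.0099^(1/4) − 1 = 0.0024659 = 0.24659%.

0.24659%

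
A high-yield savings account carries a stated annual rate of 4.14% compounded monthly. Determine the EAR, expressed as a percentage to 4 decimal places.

4.2195%

EAR = (1 + 0.0414/12)^12 − 1.
= (1 + 0.003450)^12 − 1 = 1.042195 − 1 = 4.2195%.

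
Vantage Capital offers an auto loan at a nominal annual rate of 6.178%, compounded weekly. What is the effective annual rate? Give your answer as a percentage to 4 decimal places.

6.3689%

EAR = (1 + 0.06178/52)^52 − 1.
= (1 + 0.001188)^52 − 1 = 1.063689 − 1 = 6.3689%.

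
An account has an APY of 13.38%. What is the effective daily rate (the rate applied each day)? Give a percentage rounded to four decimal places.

The per-day rate i satisfies (1 + i)^365 = 1 + 0.1338.
i = 1.1338^(1/365) − 1 = 0.0003441 = 0.0344%.

0.0344%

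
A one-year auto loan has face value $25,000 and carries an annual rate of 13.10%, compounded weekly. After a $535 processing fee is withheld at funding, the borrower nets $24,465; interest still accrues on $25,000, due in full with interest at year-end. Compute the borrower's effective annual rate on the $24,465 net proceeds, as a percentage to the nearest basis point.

16.47%

Amount owed after one year: 25,000 × (1 + 0.1310/52)^52 = 25,000 × 1.139780 = $28,494.50.
Effective rate on net proceeds: 28,494.50 / 24,465 − 1 = 0.164705 = 16.47%.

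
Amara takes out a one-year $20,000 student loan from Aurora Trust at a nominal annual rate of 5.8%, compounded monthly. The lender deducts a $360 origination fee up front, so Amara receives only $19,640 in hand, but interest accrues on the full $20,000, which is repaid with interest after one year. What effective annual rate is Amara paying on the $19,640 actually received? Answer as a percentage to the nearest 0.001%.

Amount owed after one year: 20,000 × (1 + 0.058/12)^12 = 20,000 × 1.059567 = $21,191.34.
Effective rate on net proceeds: 21,191.34 / 19,640 − 1 = 0.078989 = 7.899%.

7.899%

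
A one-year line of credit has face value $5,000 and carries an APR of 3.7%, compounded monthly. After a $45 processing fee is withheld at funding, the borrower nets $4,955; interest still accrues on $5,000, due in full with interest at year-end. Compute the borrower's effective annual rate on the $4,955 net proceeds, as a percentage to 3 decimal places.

Amount owed after one year: 5,000 × (1 + 0.037/12)^12 = 5,000 × 1.037634 = $5,188.17.
Effective rate on net proceeds: 5,188.17 / 4,955 − 1 = 0.047057 = 4.706%.

4.706%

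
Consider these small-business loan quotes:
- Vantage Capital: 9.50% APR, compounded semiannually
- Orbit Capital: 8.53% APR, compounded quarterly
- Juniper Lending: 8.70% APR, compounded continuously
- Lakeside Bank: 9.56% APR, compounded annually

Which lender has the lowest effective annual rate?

Orbit Capital

Vantage Capital: (1 + 0.0950/2)^2 − 1 = 9.726%
Orbit Capital: (1 + 0.0853/4)^4 − 1 = 8.807%
Juniper Lending: e^0.0870 − 1 = 9.090%
Lakeside Bank: compounded annually, EAR = 9.560%
The lowest effective annual rate is Orbit Capital at 8.807%.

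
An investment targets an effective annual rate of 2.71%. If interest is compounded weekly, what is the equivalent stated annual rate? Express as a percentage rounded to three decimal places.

2.675%

(1 + r/52)^52 − 1 = 0.0271, so 1 + r/52 = 1.0271^(1/52).
r/52 = 0.000514, so r = 0.026746 = 2.675%.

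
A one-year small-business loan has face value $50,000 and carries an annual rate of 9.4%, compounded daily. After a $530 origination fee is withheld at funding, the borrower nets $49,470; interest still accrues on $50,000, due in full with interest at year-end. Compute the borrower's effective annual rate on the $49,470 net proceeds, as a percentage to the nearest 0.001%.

11.032%

Amount owed after one year: 50,000 × (1 + 0.094/365)^365 = 50,000 × 1.098546 = $54,927.32.
Effective rate on net proceeds: 54,927.32 / 49,470 − 1 = 0.110316 = 11.032%.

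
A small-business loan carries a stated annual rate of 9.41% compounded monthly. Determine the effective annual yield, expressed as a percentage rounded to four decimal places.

EAR = (1 + 0.0941/12)^12 − 1.
= 1.098266 − 1 = 9.8266%.

9.8266%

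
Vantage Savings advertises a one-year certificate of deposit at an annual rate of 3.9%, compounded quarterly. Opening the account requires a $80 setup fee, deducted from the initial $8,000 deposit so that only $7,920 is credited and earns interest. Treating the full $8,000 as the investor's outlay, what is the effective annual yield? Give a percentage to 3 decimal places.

2.918%

Value after one year: 7,920 × (1 + 0.039/4)^4 = 7,920 × 1.039574 = $8,233.43.
Effective yield on the $8,000 outlay: 8,233.43 / 8,000 − 1 = 0.029178 = 2.918%.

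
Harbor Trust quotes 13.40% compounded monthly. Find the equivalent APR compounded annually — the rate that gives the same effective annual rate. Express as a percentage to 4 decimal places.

14.2544%

EAR = (1 + 0.1340/12)^12 − 1 = 0.142544.
Compounded annually, the equivalent nominal rate is the EAR itself: 14.2544%.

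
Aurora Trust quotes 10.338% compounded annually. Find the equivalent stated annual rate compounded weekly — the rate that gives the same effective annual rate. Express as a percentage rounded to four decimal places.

Compounded annually, EAR = nominal = 0.103380.
Solve (1 + r/52)^52 = 1.103380: r/52 = 1.103380^(1/52) − 1 = 0.001894, so r = 0.098471 = 9.8471%.

9.8471%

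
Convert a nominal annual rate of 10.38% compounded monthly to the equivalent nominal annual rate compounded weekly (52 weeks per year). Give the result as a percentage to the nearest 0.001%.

EAR = (1 + 0.1038/12)^12 − 1 = 0.108883.
Solve (1 + r/52)^52 = 1.108883: r/52 = 1.108883^(1/52) − 1 = 0.001990, so r = 0.103456 = 10.346%.

10.346%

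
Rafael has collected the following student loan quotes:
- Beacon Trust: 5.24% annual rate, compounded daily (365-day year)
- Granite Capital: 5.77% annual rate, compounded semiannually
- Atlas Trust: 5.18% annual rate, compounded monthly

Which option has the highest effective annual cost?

Beacon Trust: (1 + 0.0524/365)^365 − 1 = 5.379%
Granite Capital: (1 + 0.0577/2)^2 − 1 = 5.853%
Atlas Trust: (1 + 0.0518/12)^12 − 1 = 5.305%
The highest effective annual rate is Granite Capital at 5.853%.

Granite Capital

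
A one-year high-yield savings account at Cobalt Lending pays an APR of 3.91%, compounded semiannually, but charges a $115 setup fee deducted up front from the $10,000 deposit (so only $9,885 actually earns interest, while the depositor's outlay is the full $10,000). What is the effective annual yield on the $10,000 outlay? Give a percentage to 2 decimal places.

2.75%

Value after one year: 9,885 × (1 + 0.0391/2)^2 = 9,885 × 1.039482 = $10,275.28.
Effective yield on the $10,000 outlay: 10,275.28 / 10,000 − 1 = 0.027528 = 2.75%.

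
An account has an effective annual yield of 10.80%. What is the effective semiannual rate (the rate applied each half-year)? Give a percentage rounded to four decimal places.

The per-half-year rate i satisfies (1 + i)^2 = 1 + 0.1080.
i = 1.1080^(1/2) − 1 = 0.0526158 = 5.2616%.

5.2616%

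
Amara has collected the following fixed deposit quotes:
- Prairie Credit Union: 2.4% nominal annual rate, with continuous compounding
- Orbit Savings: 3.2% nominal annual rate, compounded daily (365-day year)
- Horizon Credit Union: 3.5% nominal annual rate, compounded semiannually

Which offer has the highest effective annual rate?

Horizon Credit Union

Prairie Credit Union: e^0.024 − 1 = 2.429%
Orbit Savings: (1 + 0.032/365)^365 − 1 = 3.252%
Horizon Credit Union: (1 + 0.035/2)^2 − 1 = 3.531%
The highest effective annual rate is Horizon Credit Union at 3.531%.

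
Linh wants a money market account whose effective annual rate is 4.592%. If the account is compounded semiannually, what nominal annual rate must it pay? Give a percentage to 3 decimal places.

(1 + r/2)^2 − 1 = 0.04592, so 1 + r/2 = 1.04592^(1/2).
r/2 = 0.022702, so r = 0.045405 = 4.540%.

4.540%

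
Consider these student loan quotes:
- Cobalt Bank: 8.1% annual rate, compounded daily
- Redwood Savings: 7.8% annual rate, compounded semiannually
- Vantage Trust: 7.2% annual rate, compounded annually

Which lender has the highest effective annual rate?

Cobalt Bank: (1 + 0.081/365)^365 − 1 = 8.436%
Redwood Savings: (1 + 0.078/2)^2 − 1 = 7.952%
Vantage Trust: compounded annually, EAR = 7.200%
The highest effective annual rate is Cobalt Bank at 8.436%.

Cobalt Bank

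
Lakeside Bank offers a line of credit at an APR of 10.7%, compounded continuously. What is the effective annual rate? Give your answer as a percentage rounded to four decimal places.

11.2934%

With continuous compounding, EAR = e^0.107 − 1.
e^0.107 = 1.112934, so EAR = 0.112934 = 11.2934%.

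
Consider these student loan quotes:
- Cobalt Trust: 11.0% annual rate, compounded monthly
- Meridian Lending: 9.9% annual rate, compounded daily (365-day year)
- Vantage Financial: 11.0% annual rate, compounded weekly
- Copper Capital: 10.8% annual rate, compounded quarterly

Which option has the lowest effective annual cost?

Cobalt Trust: (1 + 0.110/12)^12 − 1 = 11.572%
Meridian Lending: (1 + 0.099/365)^365 − 1 = 10.405%
Vantage Financial: (1 + 0.110/52)^52 − 1 = 11.615%
Copper Capital: (1 + 0.108/4)^4 − 1 = 11.245%
The lowest effective annual rate is Meridian Lending at 10.405%.

Meridian Lending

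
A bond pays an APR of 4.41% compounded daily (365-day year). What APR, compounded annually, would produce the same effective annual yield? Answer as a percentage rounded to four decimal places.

4.5084%

EAR = (1 + 0.0441/365)^365 − 1 = 0.045084.
Compounded annually, the equivalent nominal rate is the EAR itself: 4.5084%.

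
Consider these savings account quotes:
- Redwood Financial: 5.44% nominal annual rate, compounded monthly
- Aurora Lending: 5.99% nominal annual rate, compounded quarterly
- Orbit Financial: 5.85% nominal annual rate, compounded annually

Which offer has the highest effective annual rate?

Aurora Lending

Redwood Financial: (1 + 0.0544/12)^12 − 1 = 5.578%
Aurora Lending: (1 + 0.0599/4)^4 − 1 = 6.126%
Orbit Financial: compounded annually, EAR = 5.850%
The highest effective annual rate is Aurora Lending at 6.126%.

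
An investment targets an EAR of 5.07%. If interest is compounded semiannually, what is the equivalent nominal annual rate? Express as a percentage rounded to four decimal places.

5.0073%

(1 + r/2)^2 − 1 = 0.0507, so 1 + r/2 = 1.0507^(1/2).
r/2 = 0.025037, so r = 0.050073 = 5.0073%.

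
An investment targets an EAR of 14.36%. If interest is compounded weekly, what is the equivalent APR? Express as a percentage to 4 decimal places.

(1 + r/52)^52 − 1 = 0.1436, so 1 + r/52 = 1.1436^(1/52).
r/52 = 0.002584, so r = 0.134354 = 13.4354%.

13.4354%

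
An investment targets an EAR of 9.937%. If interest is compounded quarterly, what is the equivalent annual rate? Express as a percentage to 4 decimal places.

9.5868%

(1 + r/4)^4 − 1 = 0.09937, so 1 + r/4 = 1.09937^(1/4).
r/4 = 0.023967, so r = 0.095868 = 9.5868%.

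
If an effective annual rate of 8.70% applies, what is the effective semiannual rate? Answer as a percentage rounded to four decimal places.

4.2593%

The per-half-year rate i satisfies (1 + i)^2 = 1 + 0.0870.
i = 1.0870^(1/2) − 1 = 0.0425929 = 4.2593%.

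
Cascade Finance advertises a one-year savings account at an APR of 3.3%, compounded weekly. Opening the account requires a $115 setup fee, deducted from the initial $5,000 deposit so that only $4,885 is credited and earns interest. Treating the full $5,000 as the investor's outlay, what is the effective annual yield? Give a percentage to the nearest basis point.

0.98%

Value after one year: 4,885 × (1 + 0.033/52)^52 = 4,885 × 1.033540 = $5,048.84.
Effective yield on the $5,000 outlay: 5,048.84 / 5,000 − 1 = 0.009768 = 0.98%.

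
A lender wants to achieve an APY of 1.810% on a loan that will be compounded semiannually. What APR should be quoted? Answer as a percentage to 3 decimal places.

(1 + r/2)^2 − 1 = 0.01810, so 1 + r/2 = 1.01810^(1/2).
r/2 = 0.009009, so r = 0.018019 = 1.802%.

1.802%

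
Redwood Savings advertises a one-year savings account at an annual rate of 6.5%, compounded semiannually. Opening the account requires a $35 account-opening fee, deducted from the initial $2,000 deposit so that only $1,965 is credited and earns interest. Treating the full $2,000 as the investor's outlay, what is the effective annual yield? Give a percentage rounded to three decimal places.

Value after one year: 1,965 × (1 + 0.065/2)^2 = 1,965 × 1.066056 = $2,094.80.
Effective yield on the $2,000 outlay: 2,094.80 / 2,000 − 1 = 0.047400 = 4.740%.

4.740%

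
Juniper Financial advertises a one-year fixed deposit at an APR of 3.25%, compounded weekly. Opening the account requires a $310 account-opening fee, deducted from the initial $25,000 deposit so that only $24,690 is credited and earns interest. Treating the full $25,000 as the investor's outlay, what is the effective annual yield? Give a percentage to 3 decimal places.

2.021%

Value after one year: 24,690 × (1 + 0.0325/52)^52 = 24,690 × 1.033023 = $25,505.35.
Effective yield on the $25,000 outlay: 25,505.35 / 25,000 − 1 = 0.020214 = 2.021%.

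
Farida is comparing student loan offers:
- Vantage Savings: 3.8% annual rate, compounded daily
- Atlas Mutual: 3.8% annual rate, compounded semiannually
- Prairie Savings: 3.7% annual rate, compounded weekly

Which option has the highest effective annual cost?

Vantage Savings

Vantage Savings: (1 + 0.038/365)^365 − 1 = 3.873%
Atlas Mutual: (1 + 0.038/2)^2 − 1 = 3.836%
Prairie Savings: (1 + 0.037/52)^52 − 1 = 3.768%
The highest effective annual rate is Vantage Savings at 3.873%.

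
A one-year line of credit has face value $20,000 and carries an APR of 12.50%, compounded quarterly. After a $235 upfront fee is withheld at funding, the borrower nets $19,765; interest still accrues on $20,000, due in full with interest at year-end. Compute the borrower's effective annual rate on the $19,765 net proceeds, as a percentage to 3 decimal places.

14.443%

Amount owed after one year: 20,000 × (1 + 0.1250/4)^4 = 20,000 × 1.130982 = $22,619.65.
Effective rate on net proceeds: 22,619.65 / 19,765 − 1 = 0.144429 = 14.443%.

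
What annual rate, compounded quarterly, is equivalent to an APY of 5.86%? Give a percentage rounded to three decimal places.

(1 + r/4)^4 − 1 = 0.0586, so 1 + r/4 = 1.0586^(1/4).
r/4 = 0.014339, so r = 0.057355 = 5.735%.

5.735%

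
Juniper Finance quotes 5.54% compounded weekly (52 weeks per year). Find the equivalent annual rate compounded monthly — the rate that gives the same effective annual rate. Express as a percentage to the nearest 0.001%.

5.550%

EAR = (1 + 0.0554/52)^52 − 1 = 0.056932.
Solve (1 + r/12)^12 = 1.056932: r/12 = 1.056932^(1/12) − 1 = 0.004625, so r = 0.055498 = 5.550%.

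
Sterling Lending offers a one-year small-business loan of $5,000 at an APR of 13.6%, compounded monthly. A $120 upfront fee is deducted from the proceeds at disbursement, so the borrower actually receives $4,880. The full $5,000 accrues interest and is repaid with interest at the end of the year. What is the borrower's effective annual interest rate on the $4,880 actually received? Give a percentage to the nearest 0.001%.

17.296%

Amount owed after one year: 5,000 × (1 + 0.136/12)^12 = 5,000 × 1.144806 = $5,724.03.
Effective rate on net proceeds: 5,724.03 / 4,880 − 1 = 0.172957 = 17.296%.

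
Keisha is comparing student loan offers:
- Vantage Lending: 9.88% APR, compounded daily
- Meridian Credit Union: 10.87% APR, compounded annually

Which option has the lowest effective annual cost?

Vantage Lending

Vantage Lending: (1 + 0.0988/365)^365 − 1 = 10.383%
Meridian Credit Union: compounded annually, EAR = 10.870%
The lowest effective annual rate is Vantage Lending at 10.383%.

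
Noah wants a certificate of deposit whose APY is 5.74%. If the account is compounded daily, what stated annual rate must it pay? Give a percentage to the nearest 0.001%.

(1 + r/365)^365 − 1 = 0.0574, so 1 + r/365 = 1.0574^(1/365).
r/365 = 0.000153, so r = 0.055817 = 5.582%.

5.582%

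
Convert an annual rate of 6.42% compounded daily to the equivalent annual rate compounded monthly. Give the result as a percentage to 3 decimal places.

6.437%

EAR = (1 + 0.0642/365)^365 − 1 = 0.066300.
Solve (1 + r/12)^12 = 1.066300: r/12 = 1.066300^(1/12) − 1 = 0.005364, so r = 0.064366 = 6.437%.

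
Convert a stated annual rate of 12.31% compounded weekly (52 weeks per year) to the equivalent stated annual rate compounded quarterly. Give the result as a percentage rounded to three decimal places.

12.486%

EAR = (1 + 0.1231/52)^52 − 1 = 0.130833.
Solve (1 + r/4)^4 = 1.130833: r/4 = 1.130833^(1/4) − 1 = 0.031216, so r = 0.124864 = 12.486%.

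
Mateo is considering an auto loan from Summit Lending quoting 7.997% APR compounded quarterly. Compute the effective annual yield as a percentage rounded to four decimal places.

EAR = (1 + 0.07997/4)^4 − 1.
= (1 + 0.019992)^4 − 1 = 1.082400 − 1 = 8.2400%.

8.2400%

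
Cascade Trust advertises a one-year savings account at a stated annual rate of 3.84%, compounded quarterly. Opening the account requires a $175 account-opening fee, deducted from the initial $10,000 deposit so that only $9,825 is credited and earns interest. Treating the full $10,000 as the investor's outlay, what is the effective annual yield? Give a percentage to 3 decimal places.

2.077%

Value after one year: 9,825 × (1 + 0.0384/4)^4 = 9,825 × 1.038957 = $10,207.75.
Effective yield on the $10,000 outlay: 10,207.75 / 10,000 − 1 = 0.020775 = 2.077%.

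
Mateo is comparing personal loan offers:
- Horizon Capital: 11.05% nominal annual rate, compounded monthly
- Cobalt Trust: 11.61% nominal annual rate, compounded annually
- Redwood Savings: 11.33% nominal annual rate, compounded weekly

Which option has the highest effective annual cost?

Redwood Savings

Horizon Capital: (1 + 0.1105/12)^12 − 1 = 11.627%
Cobalt Trust: compounded annually, EAR = 11.610%
Redwood Savings: (1 + 0.1133/52)^52 − 1 = 11.983%
The highest effective annual rate is Redwood Savings at 11.983%.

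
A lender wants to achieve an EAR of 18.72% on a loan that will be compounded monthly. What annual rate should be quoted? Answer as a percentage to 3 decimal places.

17.283%

(1 + r/12)^12 − 1 = 0.1872, so 1 + r/12 = 1.1872^(1/12).
r/12 = 0.014403, so r = 0.172830 = 17.283%.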